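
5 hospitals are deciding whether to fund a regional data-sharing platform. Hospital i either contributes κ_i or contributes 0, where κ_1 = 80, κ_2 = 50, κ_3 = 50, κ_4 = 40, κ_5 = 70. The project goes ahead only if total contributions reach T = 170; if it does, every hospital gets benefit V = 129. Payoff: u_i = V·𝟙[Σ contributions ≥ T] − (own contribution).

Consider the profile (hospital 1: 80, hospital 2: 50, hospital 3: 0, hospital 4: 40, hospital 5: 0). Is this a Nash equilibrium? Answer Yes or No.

Total = 170 ≥ 170: provided.
Hospital 1 (pledges 80, payoff 49): dropping to 0 → total 90, payoff 0. No gain.
Hospital 2 (pledges 50, payoff 79): dropping to 0 → total 120, payoff 0. No gain.
Hospital 3 (pledges 0, payoff 129): pledging 50 → total 220, payoff 79. No gain.
Hospital 4 (pledges 40, payoff 89): dropping to 0 → total 130, payoff 0. No gain.
Hospital 5 (pledges 0, payoff 129): pledging 70 → total 240, payoff 59. No gain.

Yes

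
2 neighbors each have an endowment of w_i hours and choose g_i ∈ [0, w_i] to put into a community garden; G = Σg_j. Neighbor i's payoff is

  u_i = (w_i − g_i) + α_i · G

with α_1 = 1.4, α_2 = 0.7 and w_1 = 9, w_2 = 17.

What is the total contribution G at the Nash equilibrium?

∂u_i/∂g_i = α_i − 1, so neighbor i contributes w_i if α_i > 1, else 0.
α_i > 1 for i ∈ {1}; NE contributions (9, 0), G = 9.

9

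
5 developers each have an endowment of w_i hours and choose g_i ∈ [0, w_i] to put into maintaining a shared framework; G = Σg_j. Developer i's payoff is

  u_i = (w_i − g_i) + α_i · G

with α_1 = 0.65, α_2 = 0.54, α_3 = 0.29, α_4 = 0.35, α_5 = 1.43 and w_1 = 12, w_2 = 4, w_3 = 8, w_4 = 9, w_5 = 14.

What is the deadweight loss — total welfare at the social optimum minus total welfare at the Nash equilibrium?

74.58

∂u_i/∂g_i = α_i − 1, so developer i contributes w_i if α_i > 1, else 0.
α_i > 1 for i ∈ {5}; NE contributions (0, 0, 0, 0, 14), G = 14.
W^NE = Σw_i − G^NE + (Σα_i)·G^NE = 47 + 2.26·14 = 78.64.
Planner: ∂(Σu_j)/∂g_i = Σα_j − 1 = 2.26 > 0, so everyone contributes w_i; G^SO = 47, W^SO = 47 + 2.26·47 = 153.22.
Deadweight loss = 74.58.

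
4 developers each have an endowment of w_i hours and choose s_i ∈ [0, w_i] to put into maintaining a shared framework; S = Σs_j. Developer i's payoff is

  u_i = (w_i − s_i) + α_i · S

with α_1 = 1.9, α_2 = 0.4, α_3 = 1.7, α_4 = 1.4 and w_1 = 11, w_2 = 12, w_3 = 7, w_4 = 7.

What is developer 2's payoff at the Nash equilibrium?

22

∂u_i/∂s_i = α_i − 1, so developer i contributes w_i if α_i > 1, else 0.
α_i > 1 for i ∈ {1, 3, 4}; NE contributions (11, 0, 7, 7), S = 25.
u_2 = (12 − 0) + 0.4·25 = 22.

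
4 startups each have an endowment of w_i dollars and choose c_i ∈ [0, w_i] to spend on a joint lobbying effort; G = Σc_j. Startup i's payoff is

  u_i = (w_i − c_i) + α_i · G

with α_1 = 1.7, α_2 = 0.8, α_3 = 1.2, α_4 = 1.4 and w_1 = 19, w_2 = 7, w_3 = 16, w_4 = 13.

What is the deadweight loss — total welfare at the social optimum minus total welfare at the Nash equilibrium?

∂u_i/∂c_i = α_i − 1, so startup i contributes w_i if α_i > 1, else 0.
α_i > 1 for i ∈ {1, 3, 4}; NE contributions (19, 0, 16, 13), G = 48.
W^NE = Σw_i − G^NE + (Σα_i)·G^NE = 55 + 4.1·48 = 251.8.
Planner: ∂(Σu_j)/∂c_i = Σα_j − 1 = 4.1 > 0, so everyone contributes w_i; G^SO = 55, W^SO = 55 + 4.1·55 = 280.5.
Deadweight loss = 28.7.

28.7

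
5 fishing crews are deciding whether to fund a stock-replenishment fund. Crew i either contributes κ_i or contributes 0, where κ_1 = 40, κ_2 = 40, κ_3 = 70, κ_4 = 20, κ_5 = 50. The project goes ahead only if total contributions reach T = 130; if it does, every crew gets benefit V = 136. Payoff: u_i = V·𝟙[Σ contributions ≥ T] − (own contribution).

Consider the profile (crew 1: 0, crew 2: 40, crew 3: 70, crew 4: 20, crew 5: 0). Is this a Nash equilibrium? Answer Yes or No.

Total = 130 ≥ 130: provided.
Crew 1 (pledges 0, payoff 136): pledging 40 → total 170, payoff 96. No gain.
Crew 2 (pledges 40, payoff 96): dropping to 0 → total 90, payoff 0. No gain.
Crew 3 (pledges 70, payoff 66): dropping to 0 → total 60, payoff 0. No gain.
Crew 4 (pledges 20, payoff 116): dropping to 0 → total 110, payoff 0. No gain.
Crew 5 (pledges 0, payoff 136): pledging 50 → total 180, payoff 86. No gain.

Yes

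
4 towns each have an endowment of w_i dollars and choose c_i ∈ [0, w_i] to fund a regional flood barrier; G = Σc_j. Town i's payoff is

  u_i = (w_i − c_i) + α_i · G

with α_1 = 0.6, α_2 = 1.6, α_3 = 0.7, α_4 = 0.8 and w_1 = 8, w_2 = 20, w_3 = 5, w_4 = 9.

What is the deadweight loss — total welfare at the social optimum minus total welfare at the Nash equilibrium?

59.4

∂u_i/∂c_i = α_i − 1, so town i contributes w_i if α_i > 1, else 0.
α_i > 1 for i ∈ {2}; NE contributions (0, 20, 0, 0), G = 20.
W^NE = Σw_i − G^NE + (Σα_i)·G^NE = 42 + 2.7·20 = 96.
Planner: ∂(Σu_j)/∂c_i = Σα_j − 1 = 2.7 > 0, so everyone contributes w_i; G^SO = 42, W^SO = 42 + 2.7·42 = 155.4.
Deadweight loss = 59.4.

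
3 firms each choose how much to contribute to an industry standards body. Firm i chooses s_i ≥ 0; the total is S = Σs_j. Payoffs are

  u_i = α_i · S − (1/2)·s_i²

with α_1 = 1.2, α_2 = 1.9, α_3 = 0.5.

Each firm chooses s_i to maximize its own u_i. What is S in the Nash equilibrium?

Firm i's FOC: ∂u_i/∂s_i = α_i − s_i = 0, so s_i* = α_i.
NE contributions = (1.2, 1.9, 0.5); S = 3.6.

3.6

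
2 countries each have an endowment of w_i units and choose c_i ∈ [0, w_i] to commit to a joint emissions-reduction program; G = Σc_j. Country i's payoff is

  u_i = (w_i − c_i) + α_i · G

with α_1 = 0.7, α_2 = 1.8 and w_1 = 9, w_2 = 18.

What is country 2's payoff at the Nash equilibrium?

∂u_i/∂c_i = α_i − 1, so country i contributes w_i if α_i > 1, else 0.
α_i > 1 for i ∈ {2}; NE contributions (0, 18), G = 18.
u_2 = (18 − 18) + 1.8·18 = 32.4.

32.4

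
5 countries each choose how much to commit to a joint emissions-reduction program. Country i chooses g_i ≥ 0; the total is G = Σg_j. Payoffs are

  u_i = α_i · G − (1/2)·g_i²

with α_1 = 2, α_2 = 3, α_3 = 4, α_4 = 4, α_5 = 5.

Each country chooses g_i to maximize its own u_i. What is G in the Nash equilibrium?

18

Country i's FOC: ∂u_i/∂g_i = α_i − g_i = 0, so g_i* = α_i.
NE contributions = (2, 3, 4, 4, 5); G = 18.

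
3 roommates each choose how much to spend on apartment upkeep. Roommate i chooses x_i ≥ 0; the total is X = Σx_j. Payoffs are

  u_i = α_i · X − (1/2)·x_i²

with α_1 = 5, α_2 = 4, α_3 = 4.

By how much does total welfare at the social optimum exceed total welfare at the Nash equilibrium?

113

Roommate i's FOC: ∂u_i/∂x_i = α_i − x_i = 0, so x_i* = α_i.
NE contributions = (5, 4, 4); X = 13.
W^NE = (Σα)·X − ½Σα_i² = 13² − ½·57 = 140.5.
Planner sets x_i = Σα_j = 13 for every i, so X^SO = 3·13 = 39.
W^SO = (Σα)·X^SO − ½·3·(Σα)² = (3/2)·13² = 253.5.
Deadweight loss = W^SO − W^NE = 113.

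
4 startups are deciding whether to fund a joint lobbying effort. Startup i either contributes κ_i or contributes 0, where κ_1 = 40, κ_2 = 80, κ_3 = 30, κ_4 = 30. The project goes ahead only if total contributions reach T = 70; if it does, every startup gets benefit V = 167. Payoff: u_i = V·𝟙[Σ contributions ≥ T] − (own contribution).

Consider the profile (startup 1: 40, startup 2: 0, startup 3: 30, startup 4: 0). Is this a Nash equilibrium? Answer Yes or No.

Total = 70 ≥ 70: provided.
Startup 1 (pledges 40, payoff 127): dropping to 0 → total 30, payoff 0. No gain.
Startup 2 (pledges 0, payoff 167): pledging 80 → total 150, payoff 87. No gain.
Startup 3 (pledges 30, payoff 137): dropping to 0 → total 40, payoff 0. No gain.
Startup 4 (pledges 0, payoff 167): pledging 30 → total 100, payoff 137. No gain.

Yes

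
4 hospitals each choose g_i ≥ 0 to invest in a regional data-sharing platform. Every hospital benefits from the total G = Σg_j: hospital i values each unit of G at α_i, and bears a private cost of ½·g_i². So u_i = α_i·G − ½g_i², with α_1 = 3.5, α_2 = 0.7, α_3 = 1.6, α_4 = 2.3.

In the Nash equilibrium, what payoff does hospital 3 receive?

Hospital i's FOC: ∂u_i/∂g_i = α_i − g_i = 0, so g_i* = α_i.
NE contributions = (3.5, 0.7, 1.6, 2.3); G = 8.1.
u_3 = α_3·G − ½·(g_3)² = 1.6·8.1 − ½·1.6² = 11.68.

11.68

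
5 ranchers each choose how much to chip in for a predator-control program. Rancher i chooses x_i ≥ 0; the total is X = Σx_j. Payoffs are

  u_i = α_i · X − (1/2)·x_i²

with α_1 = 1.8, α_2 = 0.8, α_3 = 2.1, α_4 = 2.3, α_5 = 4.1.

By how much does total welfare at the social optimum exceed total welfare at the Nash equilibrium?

200.01

Rancher i's FOC: ∂u_i/∂x_i = α_i − x_i = 0, so x_i* = α_i.
NE contributions = (1.8, 0.8, 2.1, 2.3, 4.1); X = 11.1.
W^NE = (Σα)·X − ½Σα_i² = 11.1² − ½·30.39 = 108.015.
Planner sets x_i = Σα_j = 11.1 for every i, so X^SO = 5·11.1 = 55.5.
W^SO = (Σα)·X^SO − ½·5·(Σα)² = (5/2)·11.1² = 308.025.
Deadweight loss = W^SO − W^NE = 200.01.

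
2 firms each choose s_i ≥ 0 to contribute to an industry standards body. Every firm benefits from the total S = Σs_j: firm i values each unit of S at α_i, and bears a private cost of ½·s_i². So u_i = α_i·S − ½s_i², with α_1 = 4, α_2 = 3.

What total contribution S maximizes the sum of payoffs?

14

Planner FOC: ∂(Σu_j)/∂s_i = (Σα_j) − s_i = 0, so s_i^SO = Σα_j = 7 for every i; S^SO = 14.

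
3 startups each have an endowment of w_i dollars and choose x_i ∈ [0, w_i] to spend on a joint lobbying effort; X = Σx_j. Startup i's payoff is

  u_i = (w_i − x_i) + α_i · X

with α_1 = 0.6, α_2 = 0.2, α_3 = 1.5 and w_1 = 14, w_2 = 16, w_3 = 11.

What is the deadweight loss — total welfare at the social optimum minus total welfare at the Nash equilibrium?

39

∂u_i/∂x_i = α_i − 1, so startup i contributes w_i if α_i > 1, else 0.
α_i > 1 for i ∈ {3}; NE contributions (0, 0, 11), X = 11.
W^NE = Σw_i − X^NE + (Σα_i)·X^NE = 41 + 1.3·11 = 55.3.
Planner: ∂(Σu_j)/∂x_i = Σα_j − 1 = 1.3 > 0, so everyone contributes w_i; X^SO = 41, W^SO = 41 + 1.3·41 = 94.3.
Deadweight loss = 39.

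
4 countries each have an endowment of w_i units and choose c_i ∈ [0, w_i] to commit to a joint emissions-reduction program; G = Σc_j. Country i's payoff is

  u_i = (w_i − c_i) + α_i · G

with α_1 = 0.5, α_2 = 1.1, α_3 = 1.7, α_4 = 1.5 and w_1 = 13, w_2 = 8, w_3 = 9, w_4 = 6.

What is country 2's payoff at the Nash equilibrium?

∂u_i/∂c_i = α_i − 1, so country i contributes w_i if α_i > 1, else 0.
α_i > 1 for i ∈ {2, 3, 4}; NE contributions (0, 8, 9, 6), G = 23.
u_2 = (8 − 8) + 1.1·23 = 25.3.

25.3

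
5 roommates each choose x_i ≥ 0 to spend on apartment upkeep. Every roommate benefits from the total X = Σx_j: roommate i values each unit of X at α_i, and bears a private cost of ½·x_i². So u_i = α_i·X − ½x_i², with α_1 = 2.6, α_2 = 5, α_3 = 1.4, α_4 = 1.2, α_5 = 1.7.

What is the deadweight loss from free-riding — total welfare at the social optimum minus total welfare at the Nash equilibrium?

231.44

Roommate i's FOC: ∂u_i/∂x_i = α_i − x_i = 0, so x_i* = α_i.
NE contributions = (2.6, 5, 1.4, 1.2, 1.7); X = 11.9.
W^NE = (Σα)·X − ½Σα_i² = 11.9² − ½·38.05 = 122.585.
Planner sets x_i = Σα_j = 11.9 for every i, so X^SO = 5·11.9 = 59.5.
W^SO = (Σα)·X^SO − ½·5·(Σα)² = (5/2)·11.9² = 354.025.
Deadweight loss = W^SO − W^NE = 231.44.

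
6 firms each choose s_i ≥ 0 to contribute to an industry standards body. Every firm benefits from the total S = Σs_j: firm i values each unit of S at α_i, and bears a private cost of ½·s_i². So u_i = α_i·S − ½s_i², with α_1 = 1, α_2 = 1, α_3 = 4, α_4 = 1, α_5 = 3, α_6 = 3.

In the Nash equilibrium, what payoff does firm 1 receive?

12.5

Firm i's FOC: ∂u_i/∂s_i = α_i − s_i = 0, so s_i* = α_i.
NE contributions = (1, 1, 4, 1, 3, 3); S = 13.
u_1 = α_1·S − ½·(s_1)² = 1·13 − ½·1² = 12.5.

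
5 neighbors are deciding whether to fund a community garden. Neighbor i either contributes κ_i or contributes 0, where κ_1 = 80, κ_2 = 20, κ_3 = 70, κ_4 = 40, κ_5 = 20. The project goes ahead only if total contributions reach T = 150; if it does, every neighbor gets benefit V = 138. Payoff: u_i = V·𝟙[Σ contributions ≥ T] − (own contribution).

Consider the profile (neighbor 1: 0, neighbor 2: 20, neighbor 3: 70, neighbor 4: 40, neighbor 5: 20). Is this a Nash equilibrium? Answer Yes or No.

Yes

Total = 150 ≥ 150: provided.
Neighbor 1 (pledges 0, payoff 138): pledging 80 → total 230, payoff 58. No gain.
Neighbor 2 (pledges 20, payoff 118): dropping to 0 → total 130, payoff 0. No gain.
Neighbor 3 (pledges 70, payoff 68): dropping to 0 → total 80, payoff 0. No gain.
Neighbor 4 (pledges 40, payoff 98): dropping to 0 → total 110, payoff 0. No gain.
Neighbor 5 (pledges 20, payoff 118): dropping to 0 → total 130, payoff 0. No gain.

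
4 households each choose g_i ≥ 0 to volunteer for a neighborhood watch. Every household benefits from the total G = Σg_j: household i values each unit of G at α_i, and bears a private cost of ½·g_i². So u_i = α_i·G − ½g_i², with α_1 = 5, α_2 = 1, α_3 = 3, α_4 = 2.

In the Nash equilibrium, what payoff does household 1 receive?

Household i's FOC: ∂u_i/∂g_i = α_i − g_i = 0, so g_i* = α_i.
NE contributions = (5, 1, 3, 2); G = 11.
u_1 = α_1·G − ½·(g_1)² = 5·11 − ½·5² = 42.5.

42.5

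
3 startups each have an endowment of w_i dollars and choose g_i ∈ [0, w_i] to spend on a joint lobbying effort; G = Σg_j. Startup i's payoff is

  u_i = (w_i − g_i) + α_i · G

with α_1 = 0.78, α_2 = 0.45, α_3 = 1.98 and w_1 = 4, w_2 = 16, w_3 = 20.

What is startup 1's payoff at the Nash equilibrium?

19.6

∂u_i/∂g_i = α_i − 1, so startup i contributes w_i if α_i > 1, else 0.
α_i > 1 for i ∈ {3}; NE contributions (0, 0, 20), G = 20.
u_1 = (4 − 0) + 0.78·20 = 19.6.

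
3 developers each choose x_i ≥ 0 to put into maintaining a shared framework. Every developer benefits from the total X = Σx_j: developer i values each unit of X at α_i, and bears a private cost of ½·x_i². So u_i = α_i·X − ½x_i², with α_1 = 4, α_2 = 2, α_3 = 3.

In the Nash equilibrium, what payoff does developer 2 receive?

16

Developer i's FOC: ∂u_i/∂x_i = α_i − x_i = 0, so x_i* = α_i.
NE contributions = (4, 2, 3); X = 9.
u_2 = α_2·X − ½·(x_2)² = 2·9 − ½·2² = 16.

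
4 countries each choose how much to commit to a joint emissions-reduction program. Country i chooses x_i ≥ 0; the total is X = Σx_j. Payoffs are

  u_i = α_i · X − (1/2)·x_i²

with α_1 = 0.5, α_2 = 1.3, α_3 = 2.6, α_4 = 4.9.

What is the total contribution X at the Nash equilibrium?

Country i's FOC: ∂u_i/∂x_i = α_i − x_i = 0, so x_i* = α_i.
NE contributions = (0.5, 1.3, 2.6, 4.9); X = 9.3.

9.3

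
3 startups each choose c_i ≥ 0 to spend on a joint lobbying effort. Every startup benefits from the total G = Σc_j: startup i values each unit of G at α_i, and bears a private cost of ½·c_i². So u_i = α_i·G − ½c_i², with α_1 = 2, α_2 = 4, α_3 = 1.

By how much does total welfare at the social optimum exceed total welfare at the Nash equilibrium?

35

Startup i's FOC: ∂u_i/∂c_i = α_i − c_i = 0, so c_i* = α_i.
NE contributions = (2, 4, 1); G = 7.
W^NE = (Σα)·G − ½Σα_i² = 7² − ½·21 = 38.5.
Planner sets c_i = Σα_j = 7 for every i, so G^SO = 3·7 = 21.
W^SO = (Σα)·G^SO − ½·3·(Σα)² = (3/2)·7² = 73.5.
Deadweight loss = W^SO − W^NE = 35.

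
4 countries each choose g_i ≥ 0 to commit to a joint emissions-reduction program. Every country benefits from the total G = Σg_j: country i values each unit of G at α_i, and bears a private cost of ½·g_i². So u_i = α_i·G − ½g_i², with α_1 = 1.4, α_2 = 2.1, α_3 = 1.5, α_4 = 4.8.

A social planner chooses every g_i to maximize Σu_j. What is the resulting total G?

Planner FOC: ∂(Σu_j)/∂g_i = (Σα_j) − g_i = 0, so g_i^SO = Σα_j = 9.8 for every i; G^SO = 39.2.

39.2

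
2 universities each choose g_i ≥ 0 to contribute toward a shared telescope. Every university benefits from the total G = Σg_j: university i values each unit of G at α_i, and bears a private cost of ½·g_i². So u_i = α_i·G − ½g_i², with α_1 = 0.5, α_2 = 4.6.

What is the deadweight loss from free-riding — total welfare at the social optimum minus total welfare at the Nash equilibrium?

University i's FOC: ∂u_i/∂g_i = α_i − g_i = 0, so g_i* = α_i.
NE contributions = (0.5, 4.6); G = 5.1.
W^NE = (Σα)·G − ½Σα_i² = 5.1² − ½·21.41 = 15.305.
Planner sets g_i = Σα_j = 5.1 for every i, so G^SO = 2·5.1 = 10.2.
W^SO = (Σα)·G^SO − ½·2·(Σα)² = (2/2)·5.1² = 26.01.
Deadweight loss = W^SO − W^NE = 10.705.

10.705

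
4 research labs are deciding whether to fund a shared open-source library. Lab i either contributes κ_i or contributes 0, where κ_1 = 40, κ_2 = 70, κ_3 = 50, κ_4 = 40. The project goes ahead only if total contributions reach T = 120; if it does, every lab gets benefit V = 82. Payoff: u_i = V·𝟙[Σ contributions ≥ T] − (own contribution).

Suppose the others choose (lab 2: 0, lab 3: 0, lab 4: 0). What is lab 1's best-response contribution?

0

Others' total = 0. Even contributing 40 gives 40 < 120: no benefit either way.
Best response: 0.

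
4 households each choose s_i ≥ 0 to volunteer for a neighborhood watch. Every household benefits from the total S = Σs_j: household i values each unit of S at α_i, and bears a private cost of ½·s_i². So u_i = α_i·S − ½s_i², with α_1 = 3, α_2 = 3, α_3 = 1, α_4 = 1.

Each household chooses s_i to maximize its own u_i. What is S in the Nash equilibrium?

8

Household i's FOC: ∂u_i/∂s_i = α_i − s_i = 0, so s_i* = α_i.
NE contributions = (3, 3, 1, 1); S = 8.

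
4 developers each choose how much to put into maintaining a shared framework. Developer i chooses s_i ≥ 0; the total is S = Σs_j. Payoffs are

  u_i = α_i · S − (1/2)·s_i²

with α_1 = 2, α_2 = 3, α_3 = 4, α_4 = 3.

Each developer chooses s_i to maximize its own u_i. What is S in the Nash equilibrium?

Developer i's FOC: ∂u_i/∂s_i = α_i − s_i = 0, so s_i* = α_i.
NE contributions = (2, 3, 4, 3); S = 12.

12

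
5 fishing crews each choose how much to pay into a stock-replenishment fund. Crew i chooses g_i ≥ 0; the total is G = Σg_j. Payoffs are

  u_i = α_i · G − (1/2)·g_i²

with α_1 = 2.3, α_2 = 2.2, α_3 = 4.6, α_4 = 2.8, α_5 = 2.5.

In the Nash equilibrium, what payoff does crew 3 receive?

Crew i's FOC: ∂u_i/∂g_i = α_i − g_i = 0, so g_i* = α_i.
NE contributions = (2.3, 2.2, 4.6, 2.8, 2.5); G = 14.4.
u_3 = α_3·G − ½·(g_3)² = 4.6·14.4 − ½·4.6² = 55.66.

55.66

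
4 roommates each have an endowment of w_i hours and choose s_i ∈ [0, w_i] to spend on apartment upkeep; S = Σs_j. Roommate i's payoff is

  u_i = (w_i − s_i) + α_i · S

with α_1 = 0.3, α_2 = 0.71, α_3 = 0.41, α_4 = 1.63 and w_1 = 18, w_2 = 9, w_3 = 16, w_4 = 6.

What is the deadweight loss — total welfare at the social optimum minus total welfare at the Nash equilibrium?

∂u_i/∂s_i = α_i − 1, so roommate i contributes w_i if α_i > 1, else 0.
α_i > 1 for i ∈ {4}; NE contributions (0, 0, 0, 6), S = 6.
W^NE = Σw_i − S^NE + (Σα_i)·S^NE = 49 + 2.05·6 = 61.3.
Planner: ∂(Σu_j)/∂s_i = Σα_j − 1 = 2.05 > 0, so everyone contributes w_i; S^SO = 49, W^SO = 49 + 2.05·49 = 149.45.
Deadweight loss = 88.15.

88.15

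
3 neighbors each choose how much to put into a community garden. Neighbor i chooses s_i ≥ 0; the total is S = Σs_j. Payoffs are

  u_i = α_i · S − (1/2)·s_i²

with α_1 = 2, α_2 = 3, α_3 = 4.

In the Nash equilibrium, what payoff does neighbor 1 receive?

Neighbor i's FOC: ∂u_i/∂s_i = α_i − s_i = 0, so s_i* = α_i.
NE contributions = (2, 3, 4); S = 9.
u_1 = α_1·S − ½·(s_1)² = 2·9 − ½·2² = 16.

16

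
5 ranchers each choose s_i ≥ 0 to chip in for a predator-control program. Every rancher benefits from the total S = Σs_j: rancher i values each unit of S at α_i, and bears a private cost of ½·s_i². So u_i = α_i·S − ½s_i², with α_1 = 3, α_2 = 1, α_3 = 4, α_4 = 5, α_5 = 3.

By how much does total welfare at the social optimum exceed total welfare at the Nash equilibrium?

414

Rancher i's FOC: ∂u_i/∂s_i = α_i − s_i = 0, so s_i* = α_i.
NE contributions = (3, 1, 4, 5, 3); S = 16.
W^NE = (Σα)·S − ½Σα_i² = 16² − ½·60 = 226.
Planner sets s_i = Σα_j = 16 for every i, so S^SO = 5·16 = 80.
W^SO = (Σα)·S^SO − ½·5·(Σα)² = (5/2)·16² = 640.
Deadweight loss = W^SO − W^NE = 414.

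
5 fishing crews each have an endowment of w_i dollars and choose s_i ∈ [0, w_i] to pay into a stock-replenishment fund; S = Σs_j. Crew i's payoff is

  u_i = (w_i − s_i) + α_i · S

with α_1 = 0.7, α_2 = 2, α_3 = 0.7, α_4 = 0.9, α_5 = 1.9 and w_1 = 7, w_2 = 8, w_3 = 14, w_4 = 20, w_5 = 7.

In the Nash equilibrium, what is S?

15

∂u_i/∂s_i = α_i − 1, so crew i contributes w_i if α_i > 1, else 0.
α_i > 1 for i ∈ {2, 5}; NE contributions (0, 8, 0, 0, 7), S = 15.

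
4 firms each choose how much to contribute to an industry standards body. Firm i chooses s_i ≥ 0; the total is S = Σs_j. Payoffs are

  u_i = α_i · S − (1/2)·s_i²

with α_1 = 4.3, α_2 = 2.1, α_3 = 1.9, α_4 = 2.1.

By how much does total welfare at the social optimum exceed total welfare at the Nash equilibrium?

Firm i's FOC: ∂u_i/∂s_i = α_i − s_i = 0, so s_i* = α_i.
NE contributions = (4.3, 2.1, 1.9, 2.1); S = 10.4.
W^NE = (Σα)·S − ½Σα_i² = 10.4² − ½·30.92 = 92.7.
Planner sets s_i = Σα_j = 10.4 for every i, so S^SO = 4·10.4 = 41.6.
W^SO = (Σα)·S^SO − ½·4·(Σα)² = (4/2)·10.4² = 216.32.
Deadweight loss = W^SO − W^NE = 123.62.

123.62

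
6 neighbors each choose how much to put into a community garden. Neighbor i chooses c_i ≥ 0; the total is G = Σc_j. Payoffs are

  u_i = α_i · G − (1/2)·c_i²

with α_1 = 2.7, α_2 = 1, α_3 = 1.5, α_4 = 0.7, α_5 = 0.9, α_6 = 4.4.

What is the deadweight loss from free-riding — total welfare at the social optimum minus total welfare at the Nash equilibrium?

Neighbor i's FOC: ∂u_i/∂c_i = α_i − c_i = 0, so c_i* = α_i.
NE contributions = (2.7, 1, 1.5, 0.7, 0.9, 4.4); G = 11.2.
W^NE = (Σα)·G − ½Σα_i² = 11.2² − ½·31.2 = 109.84.
Planner sets c_i = Σα_j = 11.2 for every i, so G^SO = 6·11.2 = 67.2.
W^SO = (Σα)·G^SO − ½·6·(Σα)² = (6/2)·11.2² = 376.32.
Deadweight loss = W^SO − W^NE = 266.48.

266.48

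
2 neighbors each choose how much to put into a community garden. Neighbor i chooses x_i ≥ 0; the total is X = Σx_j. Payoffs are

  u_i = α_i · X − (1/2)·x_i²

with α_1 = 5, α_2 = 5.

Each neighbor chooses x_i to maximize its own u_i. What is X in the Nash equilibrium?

10

Neighbor i's FOC: ∂u_i/∂x_i = α_i − x_i = 0, so x_i* = α_i.
NE contributions = (5, 5); X = 10.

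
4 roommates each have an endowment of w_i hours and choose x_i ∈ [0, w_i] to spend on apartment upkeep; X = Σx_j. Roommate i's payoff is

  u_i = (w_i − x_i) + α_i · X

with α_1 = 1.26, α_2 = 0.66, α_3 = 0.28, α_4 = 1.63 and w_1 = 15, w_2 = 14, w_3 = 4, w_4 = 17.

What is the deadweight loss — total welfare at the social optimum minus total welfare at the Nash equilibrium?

∂u_i/∂x_i = α_i − 1, so roommate i contributes w_i if α_i > 1, else 0.
α_i > 1 for i ∈ {1, 4}; NE contributions (15, 0, 0, 17), X = 32.
W^NE = Σw_i − X^NE + (Σα_i)·X^NE = 50 + 2.83·32 = 140.56.
Planner: ∂(Σu_j)/∂x_i = Σα_j − 1 = 2.83 > 0, so everyone contributes w_i; X^SO = 50, W^SO = 50 + 2.83·50 = 191.5.
Deadweight loss = 50.94.

50.94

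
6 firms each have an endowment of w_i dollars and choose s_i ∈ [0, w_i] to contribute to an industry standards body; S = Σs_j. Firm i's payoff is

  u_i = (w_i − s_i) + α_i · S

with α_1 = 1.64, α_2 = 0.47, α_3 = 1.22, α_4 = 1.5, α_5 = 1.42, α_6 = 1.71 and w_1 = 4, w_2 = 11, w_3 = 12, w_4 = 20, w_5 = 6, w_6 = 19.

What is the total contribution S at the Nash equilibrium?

∂u_i/∂s_i = α_i − 1, so firm i contributes w_i if α_i > 1, else 0.
α_i > 1 for i ∈ {1, 3, 4, 5, 6}; NE contributions (4, 0, 12, 20, 6, 19), S = 61.

61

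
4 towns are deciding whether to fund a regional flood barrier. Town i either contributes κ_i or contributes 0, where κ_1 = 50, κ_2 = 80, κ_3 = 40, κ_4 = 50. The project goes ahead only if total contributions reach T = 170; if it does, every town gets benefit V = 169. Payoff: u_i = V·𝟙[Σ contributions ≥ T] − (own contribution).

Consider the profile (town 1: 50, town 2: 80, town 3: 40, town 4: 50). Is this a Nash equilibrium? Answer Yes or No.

No

Total = 220 ≥ 170: provided.
Town 1 (pledges 50, payoff 119): dropping to 0 → total 170, payoff 169. Profitable deviation.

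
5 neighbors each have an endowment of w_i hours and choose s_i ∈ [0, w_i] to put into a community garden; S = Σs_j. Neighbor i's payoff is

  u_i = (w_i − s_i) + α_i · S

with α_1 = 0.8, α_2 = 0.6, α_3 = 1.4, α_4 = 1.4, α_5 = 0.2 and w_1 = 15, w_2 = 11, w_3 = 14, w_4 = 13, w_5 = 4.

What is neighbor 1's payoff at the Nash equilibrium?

∂u_i/∂s_i = α_i − 1, so neighbor i contributes w_i if α_i > 1, else 0.
α_i > 1 for i ∈ {3, 4}; NE contributions (0, 0, 14, 13, 0), S = 27.
u_1 = (15 − 0) + 0.8·27 = 36.6.

36.6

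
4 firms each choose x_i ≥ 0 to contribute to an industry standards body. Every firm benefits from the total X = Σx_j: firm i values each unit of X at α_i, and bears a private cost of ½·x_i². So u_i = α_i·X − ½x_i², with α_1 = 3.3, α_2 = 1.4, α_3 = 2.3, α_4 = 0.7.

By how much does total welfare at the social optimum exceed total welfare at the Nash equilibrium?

68.605

Firm i's FOC: ∂u_i/∂x_i = α_i − x_i = 0, so x_i* = α_i.
NE contributions = (3.3, 1.4, 2.3, 0.7); X = 7.7.
W^NE = (Σα)·X − ½Σα_i² = 7.7² − ½·18.63 = 49.975.
Planner sets x_i = Σα_j = 7.7 for every i, so X^SO = 4·7.7 = 30.8.
W^SO = (Σα)·X^SO − ½·4·(Σα)² = (4/2)·7.7² = 118.58.
Deadweight loss = W^SO − W^NE = 68.605.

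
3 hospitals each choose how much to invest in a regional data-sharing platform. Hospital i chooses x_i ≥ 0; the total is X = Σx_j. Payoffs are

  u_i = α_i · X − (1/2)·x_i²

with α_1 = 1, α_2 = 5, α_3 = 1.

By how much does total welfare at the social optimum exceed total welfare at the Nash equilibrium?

Hospital i's FOC: ∂u_i/∂x_i = α_i − x_i = 0, so x_i* = α_i.
NE contributions = (1, 5, 1); X = 7.
W^NE = (Σα)·X − ½Σα_i² = 7² − ½·27 = 35.5.
Planner sets x_i = Σα_j = 7 for every i, so X^SO = 3·7 = 21.
W^SO = (Σα)·X^SO − ½·3·(Σα)² = (3/2)·7² = 73.5.
Deadweight loss = W^SO − W^NE = 38.

38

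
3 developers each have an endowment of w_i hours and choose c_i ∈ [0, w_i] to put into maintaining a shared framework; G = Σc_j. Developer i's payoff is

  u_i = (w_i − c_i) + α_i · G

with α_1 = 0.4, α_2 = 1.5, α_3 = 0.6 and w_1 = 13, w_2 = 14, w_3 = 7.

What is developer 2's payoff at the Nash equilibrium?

∂u_i/∂c_i = α_i − 1, so developer i contributes w_i if α_i > 1, else 0.
α_i > 1 for i ∈ {2}; NE contributions (0, 14, 0), G = 14.
u_2 = (14 − 14) + 1.5·14 = 21.

21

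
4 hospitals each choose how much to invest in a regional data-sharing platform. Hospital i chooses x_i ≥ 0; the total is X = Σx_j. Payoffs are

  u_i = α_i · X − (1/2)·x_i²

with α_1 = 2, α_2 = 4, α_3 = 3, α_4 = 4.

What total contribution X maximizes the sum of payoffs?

Planner FOC: ∂(Σu_j)/∂x_i = (Σα_j) − x_i = 0, so x_i^SO = Σα_j = 13 for every i; X^SO = 52.

52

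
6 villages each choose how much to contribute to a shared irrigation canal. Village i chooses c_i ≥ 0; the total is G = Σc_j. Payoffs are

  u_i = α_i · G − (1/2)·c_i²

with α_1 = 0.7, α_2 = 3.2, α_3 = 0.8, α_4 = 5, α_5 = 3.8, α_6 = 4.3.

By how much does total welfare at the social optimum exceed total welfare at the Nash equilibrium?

668.33

Village i's FOC: ∂u_i/∂c_i = α_i − c_i = 0, so c_i* = α_i.
NE contributions = (0.7, 3.2, 0.8, 5, 3.8, 4.3); G = 17.8.
W^NE = (Σα)·G − ½Σα_i² = 17.8² − ½·69.3 = 282.19.
Planner sets c_i = Σα_j = 17.8 for every i, so G^SO = 6·17.8 = 106.8.
W^SO = (Σα)·G^SO − ½·6·(Σα)² = (6/2)·17.8² = 950.52.
Deadweight loss = W^SO − W^NE = 668.33.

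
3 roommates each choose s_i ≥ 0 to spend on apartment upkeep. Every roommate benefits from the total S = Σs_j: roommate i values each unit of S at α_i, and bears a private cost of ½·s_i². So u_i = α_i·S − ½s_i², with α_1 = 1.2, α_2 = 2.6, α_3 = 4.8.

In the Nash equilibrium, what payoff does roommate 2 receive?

18.98

Roommate i's FOC: ∂u_i/∂s_i = α_i − s_i = 0, so s_i* = α_i.
NE contributions = (1.2, 2.6, 4.8); S = 8.6.
u_2 = α_2·S − ½·(s_2)² = 2.6·8.6 − ½·2.6² = 18.98.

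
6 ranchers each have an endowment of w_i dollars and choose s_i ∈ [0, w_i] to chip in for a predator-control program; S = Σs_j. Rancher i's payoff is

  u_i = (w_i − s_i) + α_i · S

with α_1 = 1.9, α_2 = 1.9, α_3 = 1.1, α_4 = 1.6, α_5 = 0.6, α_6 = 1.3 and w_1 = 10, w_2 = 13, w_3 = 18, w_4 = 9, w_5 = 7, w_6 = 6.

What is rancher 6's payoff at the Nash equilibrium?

∂u_i/∂s_i = α_i − 1, so rancher i contributes w_i if α_i > 1, else 0.
α_i > 1 for i ∈ {1, 2, 3, 4, 6}; NE contributions (10, 13, 18, 9, 0, 6), S = 56.
u_6 = (6 − 6) + 1.3·56 = 72.8.

72.8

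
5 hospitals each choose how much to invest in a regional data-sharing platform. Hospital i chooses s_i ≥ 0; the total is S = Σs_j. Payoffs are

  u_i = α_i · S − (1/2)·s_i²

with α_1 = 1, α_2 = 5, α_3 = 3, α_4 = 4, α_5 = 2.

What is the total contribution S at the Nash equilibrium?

Hospital i's FOC: ∂u_i/∂s_i = α_i − s_i = 0, so s_i* = α_i.
NE contributions = (1, 5, 3, 4, 2); S = 15.

15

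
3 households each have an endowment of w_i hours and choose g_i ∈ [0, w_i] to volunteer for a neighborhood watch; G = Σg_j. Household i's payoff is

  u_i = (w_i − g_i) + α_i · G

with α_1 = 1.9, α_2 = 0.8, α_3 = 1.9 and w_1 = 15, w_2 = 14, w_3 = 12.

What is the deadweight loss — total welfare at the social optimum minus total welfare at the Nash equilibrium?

∂u_i/∂g_i = α_i − 1, so household i contributes w_i if α_i > 1, else 0.
α_i > 1 for i ∈ {1, 3}; NE contributions (15, 0, 12), G = 27.
W^NE = Σw_i − G^NE + (Σα_i)·G^NE = 41 + 3.6·27 = 138.2.
Planner: ∂(Σu_j)/∂g_i = Σα_j − 1 = 3.6 > 0, so everyone contributes w_i; G^SO = 41, W^SO = 41 + 3.6·41 = 188.6.
Deadweight loss = 50.4.

50.4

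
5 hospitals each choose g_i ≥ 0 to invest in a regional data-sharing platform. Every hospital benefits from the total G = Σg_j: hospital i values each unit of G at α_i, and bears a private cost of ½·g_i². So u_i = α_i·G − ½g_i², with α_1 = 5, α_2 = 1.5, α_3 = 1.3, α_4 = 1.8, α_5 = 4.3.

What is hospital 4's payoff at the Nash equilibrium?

23.4

Hospital i's FOC: ∂u_i/∂g_i = α_i − g_i = 0, so g_i* = α_i.
NE contributions = (5, 1.5, 1.3, 1.8, 4.3); G = 13.9.
u_4 = α_4·G − ½·(g_4)² = 1.8·13.9 − ½·1.8² = 23.4.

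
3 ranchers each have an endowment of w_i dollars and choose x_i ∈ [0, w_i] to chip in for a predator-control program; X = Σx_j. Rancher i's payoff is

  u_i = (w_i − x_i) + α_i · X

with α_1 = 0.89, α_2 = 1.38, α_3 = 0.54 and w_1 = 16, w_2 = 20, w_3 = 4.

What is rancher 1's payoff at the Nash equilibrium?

∂u_i/∂x_i = α_i − 1, so rancher i contributes w_i if α_i > 1, else 0.
α_i > 1 for i ∈ {2}; NE contributions (0, 20, 0), X = 20.
u_1 = (16 − 0) + 0.89·20 = 33.8.

33.8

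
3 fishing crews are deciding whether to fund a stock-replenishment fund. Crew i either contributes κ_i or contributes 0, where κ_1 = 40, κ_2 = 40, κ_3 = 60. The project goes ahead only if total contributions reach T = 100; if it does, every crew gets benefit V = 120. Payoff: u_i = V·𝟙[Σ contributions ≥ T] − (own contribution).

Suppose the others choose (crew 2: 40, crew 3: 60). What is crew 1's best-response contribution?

0

Others' total = 100 ≥ 100; contributing adds cost 40 for no extra benefit.
Best response: 0.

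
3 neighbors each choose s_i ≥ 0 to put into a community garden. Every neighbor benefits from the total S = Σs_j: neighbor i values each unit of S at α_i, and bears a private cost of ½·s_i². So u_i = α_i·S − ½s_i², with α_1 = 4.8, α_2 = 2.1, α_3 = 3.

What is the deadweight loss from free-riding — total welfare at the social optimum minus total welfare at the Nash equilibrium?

Neighbor i's FOC: ∂u_i/∂s_i = α_i − s_i = 0, so s_i* = α_i.
NE contributions = (4.8, 2.1, 3); S = 9.9.
W^NE = (Σα)·S − ½Σα_i² = 9.9² − ½·36.45 = 79.785.
Planner sets s_i = Σα_j = 9.9 for every i, so S^SO = 3·9.9 = 29.7.
W^SO = (Σα)·S^SO − ½·3·(Σα)² = (3/2)·9.9² = 147.015.
Deadweight loss = W^SO − W^NE = 67.23.

67.23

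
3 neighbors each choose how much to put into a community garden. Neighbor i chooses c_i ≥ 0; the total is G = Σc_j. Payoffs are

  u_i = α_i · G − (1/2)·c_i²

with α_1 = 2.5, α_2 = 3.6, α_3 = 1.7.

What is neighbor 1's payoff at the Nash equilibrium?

Neighbor i's FOC: ∂u_i/∂c_i = α_i − c_i = 0, so c_i* = α_i.
NE contributions = (2.5, 3.6, 1.7); G = 7.8.
u_1 = α_1·G − ½·(c_1)² = 2.5·7.8 − ½·2.5² = 16.375.

16.375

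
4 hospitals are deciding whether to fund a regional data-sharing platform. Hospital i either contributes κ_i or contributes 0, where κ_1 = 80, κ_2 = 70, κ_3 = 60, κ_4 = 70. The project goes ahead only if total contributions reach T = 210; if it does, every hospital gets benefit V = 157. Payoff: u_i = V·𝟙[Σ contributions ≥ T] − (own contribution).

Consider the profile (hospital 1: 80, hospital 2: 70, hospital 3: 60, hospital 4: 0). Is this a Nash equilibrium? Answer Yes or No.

Total = 210 ≥ 210: provided.
Hospital 1 (pledges 80, payoff 77): dropping to 0 → total 130, payoff 0. No gain.
Hospital 2 (pledges 70, payoff 87): dropping to 0 → total 140, payoff 0. No gain.
Hospital 3 (pledges 60, payoff 97): dropping to 0 → total 150, payoff 0. No gain.
Hospital 4 (pledges 0, payoff 157): pledging 70 → total 280, payoff 87. No gain.

Yes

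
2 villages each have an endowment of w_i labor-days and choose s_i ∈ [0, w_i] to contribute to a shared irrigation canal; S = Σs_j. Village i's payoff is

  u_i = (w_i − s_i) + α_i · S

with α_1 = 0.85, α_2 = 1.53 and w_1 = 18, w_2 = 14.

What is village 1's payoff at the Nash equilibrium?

∂u_i/∂s_i = α_i − 1, so village i contributes w_i if α_i > 1, else 0.
α_i > 1 for i ∈ {2}; NE contributions (0, 14), S = 14.
u_1 = (18 − 0) + 0.85·14 = 29.9.

29.9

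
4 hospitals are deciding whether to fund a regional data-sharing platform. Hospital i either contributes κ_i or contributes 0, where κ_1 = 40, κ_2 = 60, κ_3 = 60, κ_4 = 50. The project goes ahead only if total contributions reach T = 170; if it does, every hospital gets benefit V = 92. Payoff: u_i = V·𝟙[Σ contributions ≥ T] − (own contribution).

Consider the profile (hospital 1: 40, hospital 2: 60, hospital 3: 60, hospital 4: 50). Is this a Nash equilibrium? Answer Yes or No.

No

Total = 210 ≥ 170: provided.
Hospital 1 (pledges 40, payoff 52): dropping to 0 → total 170, payoff 92. Profitable deviation.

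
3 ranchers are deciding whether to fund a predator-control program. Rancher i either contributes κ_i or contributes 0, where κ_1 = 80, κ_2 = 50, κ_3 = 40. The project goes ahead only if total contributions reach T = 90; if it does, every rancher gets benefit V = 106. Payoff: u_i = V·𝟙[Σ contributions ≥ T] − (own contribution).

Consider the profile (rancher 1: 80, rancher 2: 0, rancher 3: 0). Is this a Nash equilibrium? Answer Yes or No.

Total = 80 < 90: not provided.
Rancher 1 (pledges 80, payoff -80): dropping to 0 → total 0, payoff 0. Profitable deviation.

No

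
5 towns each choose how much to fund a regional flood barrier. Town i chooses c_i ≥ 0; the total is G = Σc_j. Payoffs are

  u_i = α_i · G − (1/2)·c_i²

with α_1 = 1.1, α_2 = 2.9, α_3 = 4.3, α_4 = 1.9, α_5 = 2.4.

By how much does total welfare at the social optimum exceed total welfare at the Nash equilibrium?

Town i's FOC: ∂u_i/∂c_i = α_i − c_i = 0, so c_i* = α_i.
NE contributions = (1.1, 2.9, 4.3, 1.9, 2.4); G = 12.6.
W^NE = (Σα)·G − ½Σα_i² = 12.6² − ½·37.48 = 140.02.
Planner sets c_i = Σα_j = 12.6 for every i, so G^SO = 5·12.6 = 63.
W^SO = (Σα)·G^SO − ½·5·(Σα)² = (5/2)·12.6² = 396.9.
Deadweight loss = W^SO − W^NE = 256.88.

256.88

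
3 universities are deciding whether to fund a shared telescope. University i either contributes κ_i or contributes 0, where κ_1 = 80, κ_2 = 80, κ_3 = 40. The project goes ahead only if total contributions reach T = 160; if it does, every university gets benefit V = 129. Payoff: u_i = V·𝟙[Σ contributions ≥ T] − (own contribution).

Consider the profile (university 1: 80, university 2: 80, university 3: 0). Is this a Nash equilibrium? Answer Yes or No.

Yes

Total = 160 ≥ 160: provided.
University 1 (pledges 80, payoff 49): dropping to 0 → total 80, payoff 0. No gain.
University 2 (pledges 80, payoff 49): dropping to 0 → total 80, payoff 0. No gain.
University 3 (pledges 0, payoff 129): pledging 40 → total 200, payoff 89. No gain.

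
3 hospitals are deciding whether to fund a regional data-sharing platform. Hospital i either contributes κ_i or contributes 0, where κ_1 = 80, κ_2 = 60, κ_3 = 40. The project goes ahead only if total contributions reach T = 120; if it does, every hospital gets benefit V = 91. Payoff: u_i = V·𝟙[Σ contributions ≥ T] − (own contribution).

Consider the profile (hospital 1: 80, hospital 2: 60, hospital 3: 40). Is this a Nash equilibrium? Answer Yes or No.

No

Total = 180 ≥ 120: provided.
Hospital 1 (pledges 80, payoff 11): dropping to 0 → total 100, payoff 0. No gain.
Hospital 2 (pledges 60, payoff 31): dropping to 0 → total 120, payoff 91. Profitable deviation.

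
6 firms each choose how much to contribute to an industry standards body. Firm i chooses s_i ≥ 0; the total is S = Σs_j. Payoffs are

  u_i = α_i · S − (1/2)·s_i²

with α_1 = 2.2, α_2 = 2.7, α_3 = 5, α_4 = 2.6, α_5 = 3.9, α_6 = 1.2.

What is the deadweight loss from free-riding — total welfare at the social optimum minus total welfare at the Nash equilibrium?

649.79

Firm i's FOC: ∂u_i/∂s_i = α_i − s_i = 0, so s_i* = α_i.
NE contributions = (2.2, 2.7, 5, 2.6, 3.9, 1.2); S = 17.6.
W^NE = (Σα)·S − ½Σα_i² = 17.6² − ½·60.54 = 279.49.
Planner sets s_i = Σα_j = 17.6 for every i, so S^SO = 6·17.6 = 105.6.
W^SO = (Σα)·S^SO − ½·6·(Σα)² = (6/2)·17.6² = 929.28.
Deadweight loss = W^SO − W^NE = 649.79.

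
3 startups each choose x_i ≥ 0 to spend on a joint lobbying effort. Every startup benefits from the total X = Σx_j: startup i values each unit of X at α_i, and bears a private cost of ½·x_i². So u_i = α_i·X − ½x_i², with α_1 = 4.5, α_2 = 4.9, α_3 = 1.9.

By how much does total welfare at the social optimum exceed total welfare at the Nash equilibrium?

Startup i's FOC: ∂u_i/∂x_i = α_i − x_i = 0, so x_i* = α_i.
NE contributions = (4.5, 4.9, 1.9); X = 11.3.
W^NE = (Σα)·X − ½Σα_i² = 11.3² − ½·47.87 = 103.755.
Planner sets x_i = Σα_j = 11.3 for every i, so X^SO = 3·11.3 = 33.9.
W^SO = (Σα)·X^SO − ½·3·(Σα)² = (3/2)·11.3² = 191.535.
Deadweight loss = W^SO − W^NE = 87.78.

87.78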